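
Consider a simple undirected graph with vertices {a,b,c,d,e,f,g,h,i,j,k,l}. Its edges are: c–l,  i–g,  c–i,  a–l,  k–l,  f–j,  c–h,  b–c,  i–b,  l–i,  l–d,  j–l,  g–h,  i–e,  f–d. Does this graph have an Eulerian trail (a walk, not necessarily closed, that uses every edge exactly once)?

No

Degrees: a:1, b:2, c:4, d:2, e:1, f:2, g:2, h:2, i:5, j:2, k:1, l:6
Odd-degree vertices: a, e, i, k (4 total).
With 4 odd-degree vertices (more than two), no single trail can use every edge.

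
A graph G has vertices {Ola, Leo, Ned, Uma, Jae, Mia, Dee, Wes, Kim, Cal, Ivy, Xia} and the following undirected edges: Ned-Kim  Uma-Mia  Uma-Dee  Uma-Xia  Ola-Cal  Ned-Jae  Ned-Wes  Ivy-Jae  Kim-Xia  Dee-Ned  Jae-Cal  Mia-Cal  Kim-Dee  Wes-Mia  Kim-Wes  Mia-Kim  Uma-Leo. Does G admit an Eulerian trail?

Degrees: Ola:1, Leo:1, Ned:4, Uma:4, Jae:3, Mia:4, Dee:3, Wes:3, Kim:5, Cal:3, Ivy:1, Xia:2
Odd-degree vertices: Ola, Leo, Jae, Dee, Wes, Kim, Cal, Ivy (8 total).
With 8 odd-degree vertices (more than two), no single trail can use every edge.

No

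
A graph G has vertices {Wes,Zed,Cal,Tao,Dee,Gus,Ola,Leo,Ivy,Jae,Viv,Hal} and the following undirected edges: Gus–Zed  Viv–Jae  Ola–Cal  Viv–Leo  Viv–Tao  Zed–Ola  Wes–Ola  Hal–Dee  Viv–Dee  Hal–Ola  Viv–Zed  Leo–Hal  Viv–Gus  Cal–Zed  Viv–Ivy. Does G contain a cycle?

The graph has 12 vertices, 15 edges, and 1 connected component.
One cycle is Ola-Cal-Zed-Gus-Viv-Leo-Hal-Ola.

Yes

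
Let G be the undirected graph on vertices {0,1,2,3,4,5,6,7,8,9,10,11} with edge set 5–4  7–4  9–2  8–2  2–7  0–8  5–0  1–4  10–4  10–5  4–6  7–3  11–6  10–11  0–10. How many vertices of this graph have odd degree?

Degrees: 0:3, 1:1, 2:3, 3:1, 4:5, 5:3, 6:2, 7:3, 8:2, 9:1, 10:4, 11:2
Odd-degree vertices: 0, 1, 2, 3, 4, 5, 7, 9.

8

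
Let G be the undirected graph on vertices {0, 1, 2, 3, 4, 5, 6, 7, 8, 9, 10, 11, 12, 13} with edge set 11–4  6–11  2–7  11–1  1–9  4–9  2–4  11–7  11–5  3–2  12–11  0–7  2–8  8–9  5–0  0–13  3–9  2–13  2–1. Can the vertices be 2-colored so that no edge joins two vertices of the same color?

Yes

Partition the vertices as {1, 3, 4, 5, 6, 7, 8, 10, 12, 13} vs {0, 2, 9, 11}. Each listed edge has one endpoint in each part, so the graph is bipartite.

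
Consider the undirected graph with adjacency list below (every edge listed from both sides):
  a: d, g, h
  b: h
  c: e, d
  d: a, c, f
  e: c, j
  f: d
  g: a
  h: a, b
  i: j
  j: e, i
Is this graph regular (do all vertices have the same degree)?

No

Degrees: a:3, b:1, c:2, d:3, e:2, f:1, g:1, h:2, i:1, j:2
Degrees are not all equal (e.g. deg(b)=1 but deg(a)=3); not regular.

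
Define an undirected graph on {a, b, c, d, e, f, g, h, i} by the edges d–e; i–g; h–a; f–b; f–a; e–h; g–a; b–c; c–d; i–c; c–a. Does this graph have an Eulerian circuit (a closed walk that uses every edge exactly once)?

Yes

Degrees: a:4, b:2, c:4, d:2, e:2, f:2, g:2, h:2, i:2
All degrees are even and the non-isolated vertices are connected — an Eulerian circuit exists.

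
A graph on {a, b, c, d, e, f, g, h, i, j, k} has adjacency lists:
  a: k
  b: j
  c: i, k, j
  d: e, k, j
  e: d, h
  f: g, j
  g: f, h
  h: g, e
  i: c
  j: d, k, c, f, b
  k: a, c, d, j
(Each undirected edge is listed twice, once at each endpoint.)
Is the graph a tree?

|V| = 11, |E| = 13.
Connected but with 13 > 10 edges, so it has a cycle and is not a tree.

No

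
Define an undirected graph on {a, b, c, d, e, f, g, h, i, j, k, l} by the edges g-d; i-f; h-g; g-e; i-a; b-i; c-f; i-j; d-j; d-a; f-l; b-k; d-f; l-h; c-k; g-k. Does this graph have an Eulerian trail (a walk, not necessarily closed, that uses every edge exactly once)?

Degrees: a:2, b:2, c:2, d:4, e:1, f:4, g:4, h:2, i:4, j:2, k:3, l:2
Odd-degree vertices: e, k (2 total).
The non-isolated vertices are connected and exactly 2 have odd degree, so an Eulerian trail exists (from e to k).

Yes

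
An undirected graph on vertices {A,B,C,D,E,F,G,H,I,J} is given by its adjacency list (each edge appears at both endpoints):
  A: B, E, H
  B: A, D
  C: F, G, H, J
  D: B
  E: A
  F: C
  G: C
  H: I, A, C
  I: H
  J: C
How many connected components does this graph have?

1

Component: {A, B, C, D, E, F, G, H, I, J}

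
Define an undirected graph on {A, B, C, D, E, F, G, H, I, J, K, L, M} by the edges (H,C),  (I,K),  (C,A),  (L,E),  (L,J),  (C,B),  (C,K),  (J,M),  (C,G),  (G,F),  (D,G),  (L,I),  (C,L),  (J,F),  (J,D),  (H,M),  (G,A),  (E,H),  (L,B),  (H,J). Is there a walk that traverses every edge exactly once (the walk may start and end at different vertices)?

Degrees: A:2, B:2, C:6, D:2, E:2, F:2, G:4, H:4, I:2, J:5, K:2, L:5, M:2
Odd-degree vertices: J, L (2 total).
The non-isolated vertices are connected and exactly 2 have odd degree, so an Eulerian trail exists (from J to L).

Yes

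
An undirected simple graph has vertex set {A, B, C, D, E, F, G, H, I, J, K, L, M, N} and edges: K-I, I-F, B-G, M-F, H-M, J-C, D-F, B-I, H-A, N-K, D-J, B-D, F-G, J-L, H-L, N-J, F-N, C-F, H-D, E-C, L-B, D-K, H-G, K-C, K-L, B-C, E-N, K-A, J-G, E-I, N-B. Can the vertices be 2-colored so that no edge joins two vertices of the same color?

A valid 2-coloring puts {B, E, F, H, J, K} on one side and {A, C, D, G, I, L, M, N} on the other; every edge crosses between the two sides.

Yes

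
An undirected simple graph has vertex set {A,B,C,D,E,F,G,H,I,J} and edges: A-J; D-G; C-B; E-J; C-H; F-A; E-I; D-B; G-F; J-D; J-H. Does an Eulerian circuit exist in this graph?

Degrees: A:2, B:2, C:2, D:3, E:2, F:2, G:2, H:2, I:1, J:4
D, I have odd degree; an Eulerian circuit needs every degree to be even, so none exists.

No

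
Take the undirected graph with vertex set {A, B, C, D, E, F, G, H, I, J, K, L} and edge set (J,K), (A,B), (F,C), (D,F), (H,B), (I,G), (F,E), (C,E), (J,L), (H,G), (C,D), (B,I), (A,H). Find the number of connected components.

Component: {J, K, L}
Component: {C, D, E, F}
Component: {A, B, G, H, I}

3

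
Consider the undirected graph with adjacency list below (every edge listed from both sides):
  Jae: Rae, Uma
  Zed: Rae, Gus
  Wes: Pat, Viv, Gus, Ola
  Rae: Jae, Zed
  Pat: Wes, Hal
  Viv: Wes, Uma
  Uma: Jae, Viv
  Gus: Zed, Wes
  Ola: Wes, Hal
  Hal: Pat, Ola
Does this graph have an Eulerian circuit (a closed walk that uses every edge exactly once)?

Yes

Degrees: Jae:2, Zed:2, Wes:4, Rae:2, Pat:2, Viv:2, Uma:2, Gus:2, Ola:2, Hal:2
Every vertex has even degree and the edges form a single connected piece, so an Eulerian circuit exists.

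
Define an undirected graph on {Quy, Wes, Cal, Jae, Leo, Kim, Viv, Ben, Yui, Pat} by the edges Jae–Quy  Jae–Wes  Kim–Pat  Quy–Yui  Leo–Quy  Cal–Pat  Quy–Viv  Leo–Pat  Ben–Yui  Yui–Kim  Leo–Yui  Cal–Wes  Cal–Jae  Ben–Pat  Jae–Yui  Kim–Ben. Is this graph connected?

A breadth-first search from Quy visits Quy, Yui, Leo, Viv, Jae, Ben, Kim, Pat, Cal, Wes — all 10 vertices — so the graph is connected.

Yes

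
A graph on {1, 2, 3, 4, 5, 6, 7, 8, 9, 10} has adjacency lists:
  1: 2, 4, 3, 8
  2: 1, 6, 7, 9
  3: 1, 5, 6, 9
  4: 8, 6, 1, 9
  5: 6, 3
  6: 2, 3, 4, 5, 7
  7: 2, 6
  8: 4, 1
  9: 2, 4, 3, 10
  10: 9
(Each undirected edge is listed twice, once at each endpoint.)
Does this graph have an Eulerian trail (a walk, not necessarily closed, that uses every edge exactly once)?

Yes

Degrees: 1:4, 2:4, 3:4, 4:4, 5:2, 6:5, 7:2, 8:2, 9:4, 10:1
Odd-degree vertices: 6, 10 (2 total).
With 2 odd-degree vertices and all edges in one connected piece, an Eulerian trail exists (from 6 to 10).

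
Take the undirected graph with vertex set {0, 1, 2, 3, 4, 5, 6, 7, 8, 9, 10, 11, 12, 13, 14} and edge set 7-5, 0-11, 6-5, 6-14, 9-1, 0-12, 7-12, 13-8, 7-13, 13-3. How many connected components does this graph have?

Component: {2}
Component: {4}
Component: {10}
Component: {1, 9}
Component: {0, 3, 5, 6, 7, 8, 11, 12, 13, 14}

5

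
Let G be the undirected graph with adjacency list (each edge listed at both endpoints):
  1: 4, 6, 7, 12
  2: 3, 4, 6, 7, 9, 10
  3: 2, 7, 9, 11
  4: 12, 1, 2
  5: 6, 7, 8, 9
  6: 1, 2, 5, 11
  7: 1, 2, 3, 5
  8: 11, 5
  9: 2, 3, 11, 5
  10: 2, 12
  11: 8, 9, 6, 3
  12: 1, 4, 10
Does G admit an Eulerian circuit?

No

Degrees: 1:4, 2:6, 3:4, 4:3, 5:4, 6:4, 7:4, 8:2, 9:4, 10:2, 11:4, 12:3
Vertices with odd degree: 4, 12. An Eulerian circuit requires all degrees even.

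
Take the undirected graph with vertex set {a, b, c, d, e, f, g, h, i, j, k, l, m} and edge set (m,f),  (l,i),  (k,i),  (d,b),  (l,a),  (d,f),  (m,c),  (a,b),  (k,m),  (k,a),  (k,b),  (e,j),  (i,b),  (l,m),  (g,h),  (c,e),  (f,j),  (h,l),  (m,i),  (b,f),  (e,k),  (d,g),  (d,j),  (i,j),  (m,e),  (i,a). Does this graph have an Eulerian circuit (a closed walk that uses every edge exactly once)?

Degrees: a:4, b:5, c:2, d:4, e:4, f:4, g:2, h:2, i:6, j:4, k:5, l:4, m:6
Vertices with odd degree: b, k. An Eulerian circuit requires all degrees even.

No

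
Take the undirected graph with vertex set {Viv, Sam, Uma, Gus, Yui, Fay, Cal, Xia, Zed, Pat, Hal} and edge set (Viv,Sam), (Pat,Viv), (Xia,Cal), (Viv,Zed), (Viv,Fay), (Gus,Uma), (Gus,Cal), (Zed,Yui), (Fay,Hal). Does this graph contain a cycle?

The graph has 11 vertices, 9 edges, and 2 connected components.
A forest on 11 vertices with 2 components has exactly 9 edges, which matches — so no cycle.

No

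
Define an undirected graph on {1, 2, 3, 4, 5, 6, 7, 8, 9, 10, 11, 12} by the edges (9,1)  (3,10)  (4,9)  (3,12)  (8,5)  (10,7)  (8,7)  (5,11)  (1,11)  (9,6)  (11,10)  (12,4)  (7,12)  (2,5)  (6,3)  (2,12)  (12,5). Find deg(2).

2

Neighbors of 2: 5, 12.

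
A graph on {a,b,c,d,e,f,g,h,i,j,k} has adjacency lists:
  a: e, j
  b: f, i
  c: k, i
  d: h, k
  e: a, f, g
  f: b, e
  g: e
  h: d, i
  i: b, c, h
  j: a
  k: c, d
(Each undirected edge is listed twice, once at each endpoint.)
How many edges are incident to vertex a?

Neighbors of a: e, j.

2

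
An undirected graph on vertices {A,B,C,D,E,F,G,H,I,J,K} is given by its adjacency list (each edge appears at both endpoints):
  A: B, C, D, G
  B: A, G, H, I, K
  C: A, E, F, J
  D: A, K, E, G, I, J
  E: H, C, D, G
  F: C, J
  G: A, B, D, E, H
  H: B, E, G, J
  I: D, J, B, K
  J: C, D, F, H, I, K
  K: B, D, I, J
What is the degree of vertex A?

Neighbors of A: B, C, D, G.

4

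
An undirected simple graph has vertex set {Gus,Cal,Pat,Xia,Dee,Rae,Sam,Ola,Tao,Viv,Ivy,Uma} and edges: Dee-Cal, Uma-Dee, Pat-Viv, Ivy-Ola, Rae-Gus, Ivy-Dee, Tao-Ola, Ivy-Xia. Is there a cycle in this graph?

No

|V| = 12, |E| = 8, number of components = 4.
A forest on 12 vertices with 4 components has exactly 8 edges, which matches — so no cycle.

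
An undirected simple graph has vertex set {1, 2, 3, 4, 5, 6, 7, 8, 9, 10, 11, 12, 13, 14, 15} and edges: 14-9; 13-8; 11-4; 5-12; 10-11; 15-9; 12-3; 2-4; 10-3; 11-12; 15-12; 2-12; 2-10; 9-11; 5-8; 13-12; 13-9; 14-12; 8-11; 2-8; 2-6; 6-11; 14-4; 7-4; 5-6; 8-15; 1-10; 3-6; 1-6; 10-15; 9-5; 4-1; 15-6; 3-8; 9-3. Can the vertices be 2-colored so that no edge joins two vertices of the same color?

Yes

A valid 2-coloring puts {4, 6, 8, 9, 10, 12} on one side and {1, 2, 3, 5, 7, 11, 13, 14, 15} on the other; every edge crosses between the two sides.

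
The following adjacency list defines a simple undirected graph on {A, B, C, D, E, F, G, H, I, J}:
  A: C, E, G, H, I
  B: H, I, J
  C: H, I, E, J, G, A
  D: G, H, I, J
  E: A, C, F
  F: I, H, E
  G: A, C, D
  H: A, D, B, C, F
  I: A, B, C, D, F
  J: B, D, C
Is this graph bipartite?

C-A-G-C is an odd cycle (length 3), and a bipartite graph can contain only even cycles.

No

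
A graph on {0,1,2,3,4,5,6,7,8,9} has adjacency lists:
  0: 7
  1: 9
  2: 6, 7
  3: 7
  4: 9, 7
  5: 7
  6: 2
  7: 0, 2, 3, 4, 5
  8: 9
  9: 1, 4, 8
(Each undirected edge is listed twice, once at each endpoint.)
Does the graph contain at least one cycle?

|V| = 10, |E| = 9, number of components = 1.
A forest on 10 vertices with 1 component has exactly 9 edges, which matches — so no cycle.

No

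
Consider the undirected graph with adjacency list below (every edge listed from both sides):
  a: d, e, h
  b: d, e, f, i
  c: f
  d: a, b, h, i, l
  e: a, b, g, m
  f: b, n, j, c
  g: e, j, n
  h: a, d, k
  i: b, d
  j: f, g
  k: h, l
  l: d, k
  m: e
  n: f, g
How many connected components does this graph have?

1

Component: {a, b, c, d, e, f, g, h, i, j, k, l, m, n}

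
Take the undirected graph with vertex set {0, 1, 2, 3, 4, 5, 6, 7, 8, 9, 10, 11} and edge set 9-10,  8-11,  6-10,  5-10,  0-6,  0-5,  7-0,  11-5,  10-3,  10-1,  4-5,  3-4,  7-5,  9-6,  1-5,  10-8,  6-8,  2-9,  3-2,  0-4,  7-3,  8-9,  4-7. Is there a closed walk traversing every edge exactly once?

Degrees: 0:4, 1:2, 2:2, 3:4, 4:4, 5:6, 6:4, 7:4, 8:4, 9:4, 10:6, 11:2
All degrees are even and the non-isolated vertices are connected — an Eulerian circuit exists.

Yes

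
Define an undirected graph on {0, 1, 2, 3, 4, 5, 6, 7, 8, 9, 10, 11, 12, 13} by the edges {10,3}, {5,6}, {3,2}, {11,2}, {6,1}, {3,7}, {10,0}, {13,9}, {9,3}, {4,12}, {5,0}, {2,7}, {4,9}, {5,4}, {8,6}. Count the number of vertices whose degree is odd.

Degrees: 0:2, 1:1, 2:3, 3:4, 4:3, 5:3, 6:3, 7:2, 8:1, 9:3, 10:2, 11:1, 12:1, 13:1
Odd-degree vertices: 1, 2, 4, 5, 6, 8, 9, 11, 12, 13.

10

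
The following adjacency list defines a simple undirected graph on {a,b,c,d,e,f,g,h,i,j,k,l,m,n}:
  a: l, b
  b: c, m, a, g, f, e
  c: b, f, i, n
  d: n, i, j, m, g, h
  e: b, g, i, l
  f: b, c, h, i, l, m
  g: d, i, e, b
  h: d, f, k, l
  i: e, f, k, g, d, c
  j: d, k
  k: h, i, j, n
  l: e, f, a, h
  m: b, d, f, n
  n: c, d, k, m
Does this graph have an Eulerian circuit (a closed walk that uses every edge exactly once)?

Yes

Degrees: a:2, b:6, c:4, d:6, e:4, f:6, g:4, h:4, i:6, j:2, k:4, l:4, m:4, n:4
All degrees are even and the non-isolated vertices are connected — an Eulerian circuit exists.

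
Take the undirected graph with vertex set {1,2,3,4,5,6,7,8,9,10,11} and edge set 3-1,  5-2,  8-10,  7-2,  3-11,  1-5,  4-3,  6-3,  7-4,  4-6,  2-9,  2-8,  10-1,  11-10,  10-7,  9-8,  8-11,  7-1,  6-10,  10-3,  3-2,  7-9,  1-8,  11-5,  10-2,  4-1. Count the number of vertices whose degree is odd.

6

Degrees: 1:6, 2:6, 3:6, 4:4, 5:3, 6:3, 7:5, 8:5, 9:3, 10:7, 11:4
Odd-degree vertices: 5, 6, 7, 8, 9, 10.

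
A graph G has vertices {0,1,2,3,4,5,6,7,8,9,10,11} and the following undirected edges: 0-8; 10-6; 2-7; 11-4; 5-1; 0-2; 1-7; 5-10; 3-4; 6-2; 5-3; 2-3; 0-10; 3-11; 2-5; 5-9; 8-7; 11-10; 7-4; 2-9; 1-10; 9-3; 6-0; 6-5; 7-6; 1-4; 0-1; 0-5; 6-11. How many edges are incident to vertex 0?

Neighbors of 0: 1, 2, 5, 6, 8, 10.

6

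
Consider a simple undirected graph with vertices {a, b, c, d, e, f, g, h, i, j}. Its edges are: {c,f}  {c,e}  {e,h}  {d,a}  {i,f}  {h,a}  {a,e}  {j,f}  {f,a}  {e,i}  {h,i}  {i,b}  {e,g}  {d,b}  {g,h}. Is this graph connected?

Yes

Starting from a and exploring outward reaches every vertex (a, f, d, h, e, i, j, c, b, g); the graph is connected.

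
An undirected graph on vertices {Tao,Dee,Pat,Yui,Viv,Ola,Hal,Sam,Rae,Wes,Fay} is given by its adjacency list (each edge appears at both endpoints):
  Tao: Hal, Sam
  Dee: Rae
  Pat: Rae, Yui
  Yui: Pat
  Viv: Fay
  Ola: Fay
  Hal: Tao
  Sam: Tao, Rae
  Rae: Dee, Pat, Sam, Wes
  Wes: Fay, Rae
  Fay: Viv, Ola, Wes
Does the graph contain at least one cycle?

|V| = 11, |E| = 10, number of components = 1.
Since 10 = 11 - 1, the graph is a forest and contains no cycle.

No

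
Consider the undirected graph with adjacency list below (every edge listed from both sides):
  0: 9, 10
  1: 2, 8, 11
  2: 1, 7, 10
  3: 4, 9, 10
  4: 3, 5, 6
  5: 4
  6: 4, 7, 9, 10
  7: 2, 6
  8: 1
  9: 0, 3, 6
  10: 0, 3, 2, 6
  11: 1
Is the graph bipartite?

Yes

A valid 2-coloring puts {1, 4, 7, 9, 10} on one side and {0, 2, 3, 5, 6, 8, 11} on the other; every edge crosses between the two sides.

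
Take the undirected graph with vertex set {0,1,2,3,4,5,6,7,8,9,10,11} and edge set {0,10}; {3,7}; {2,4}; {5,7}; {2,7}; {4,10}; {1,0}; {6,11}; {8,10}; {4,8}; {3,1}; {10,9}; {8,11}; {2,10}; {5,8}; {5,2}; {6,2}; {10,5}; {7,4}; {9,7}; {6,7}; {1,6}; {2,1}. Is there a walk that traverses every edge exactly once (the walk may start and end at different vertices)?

Degrees: 0:2, 1:4, 2:6, 3:2, 4:4, 5:4, 6:4, 7:6, 8:4, 9:2, 10:6, 11:2
Odd-degree vertices: none (0 total).
The non-isolated vertices are connected and exactly 0 have odd degree, so an Eulerian trail exists.

Yes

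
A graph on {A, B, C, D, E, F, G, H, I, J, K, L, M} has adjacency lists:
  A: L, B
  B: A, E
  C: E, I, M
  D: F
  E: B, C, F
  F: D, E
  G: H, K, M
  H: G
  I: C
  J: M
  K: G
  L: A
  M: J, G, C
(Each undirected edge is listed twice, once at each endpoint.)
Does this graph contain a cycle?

|V| = 13, |E| = 12, number of components = 1.
Since 12 = 13 - 1, the graph is a forest and contains no cycle.

No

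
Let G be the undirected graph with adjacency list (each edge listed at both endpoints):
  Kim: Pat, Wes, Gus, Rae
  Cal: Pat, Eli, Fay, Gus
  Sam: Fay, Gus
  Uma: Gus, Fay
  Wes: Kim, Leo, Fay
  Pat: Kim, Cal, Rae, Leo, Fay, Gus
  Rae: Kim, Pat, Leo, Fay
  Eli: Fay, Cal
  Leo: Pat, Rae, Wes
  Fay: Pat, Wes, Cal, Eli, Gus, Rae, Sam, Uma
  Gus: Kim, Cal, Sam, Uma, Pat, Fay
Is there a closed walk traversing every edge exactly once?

No

Degrees: Kim:4, Cal:4, Sam:2, Uma:2, Wes:3, Pat:6, Rae:4, Eli:2, Leo:3, Fay:8, Gus:6
Wes, Leo have odd degree; an Eulerian circuit needs every degree to be even, so none exists.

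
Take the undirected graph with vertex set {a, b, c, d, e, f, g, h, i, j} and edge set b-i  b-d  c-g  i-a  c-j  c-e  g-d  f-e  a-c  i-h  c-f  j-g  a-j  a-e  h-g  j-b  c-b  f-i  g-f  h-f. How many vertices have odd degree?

4

Degrees: a:4, b:4, c:6, d:2, e:3, f:5, g:5, h:3, i:4, j:4
Odd-degree vertices: e, f, g, h.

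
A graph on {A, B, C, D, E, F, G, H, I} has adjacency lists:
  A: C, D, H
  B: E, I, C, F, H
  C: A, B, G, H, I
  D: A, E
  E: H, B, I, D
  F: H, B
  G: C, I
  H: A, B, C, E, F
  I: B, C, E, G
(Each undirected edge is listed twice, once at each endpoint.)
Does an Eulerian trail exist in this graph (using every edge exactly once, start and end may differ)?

No

Degrees: A:3, B:5, C:5, D:2, E:4, F:2, G:2, H:5, I:4
Odd-degree vertices: A, B, C, H (4 total).
An Eulerian trail requires 0 or 2 odd-degree vertices; here there are 4.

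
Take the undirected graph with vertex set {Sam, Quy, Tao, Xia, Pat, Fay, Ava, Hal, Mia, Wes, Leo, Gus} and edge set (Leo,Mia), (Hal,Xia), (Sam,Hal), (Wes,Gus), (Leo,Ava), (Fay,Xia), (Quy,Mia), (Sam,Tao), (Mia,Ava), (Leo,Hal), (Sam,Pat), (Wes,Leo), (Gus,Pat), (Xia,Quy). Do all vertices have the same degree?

Degrees: Sam:3, Quy:2, Tao:1, Xia:3, Pat:2, Fay:1, Ava:2, Hal:3, Mia:3, Wes:2, Leo:4, Gus:2
Degrees are not all equal (e.g. deg(Tao)=1 but deg(Leo)=4); not regular.

No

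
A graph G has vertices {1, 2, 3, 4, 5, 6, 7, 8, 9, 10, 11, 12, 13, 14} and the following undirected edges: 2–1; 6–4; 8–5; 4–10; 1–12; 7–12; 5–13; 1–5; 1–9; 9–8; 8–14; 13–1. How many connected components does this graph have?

Component: {3}
Component: {11}
Component: {4, 6, 10}
Component: {1, 2, 5, 7, 8, 9, 12, 13, 14}

4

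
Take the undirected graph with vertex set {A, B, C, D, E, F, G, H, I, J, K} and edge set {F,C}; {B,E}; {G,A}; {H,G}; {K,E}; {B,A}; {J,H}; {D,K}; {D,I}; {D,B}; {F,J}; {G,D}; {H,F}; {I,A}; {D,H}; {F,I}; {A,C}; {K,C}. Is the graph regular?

No

Degrees: A:4, B:3, C:3, D:5, E:2, F:4, G:3, H:4, I:3, J:2, K:3
Vertex E has degree 2 while D has degree 5, so the graph is not regular.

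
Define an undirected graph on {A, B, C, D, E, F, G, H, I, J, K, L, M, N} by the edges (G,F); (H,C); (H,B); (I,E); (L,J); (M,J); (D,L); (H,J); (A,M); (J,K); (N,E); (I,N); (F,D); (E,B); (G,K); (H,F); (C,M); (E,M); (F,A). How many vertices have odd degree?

Degrees: A:2, B:2, C:2, D:2, E:4, F:4, G:2, H:4, I:2, J:4, K:2, L:2, M:4, N:2
Odd-degree vertices: none.

0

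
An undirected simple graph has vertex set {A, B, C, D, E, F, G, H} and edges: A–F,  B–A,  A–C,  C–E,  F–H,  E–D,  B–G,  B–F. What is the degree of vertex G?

Neighbors of G: B.

1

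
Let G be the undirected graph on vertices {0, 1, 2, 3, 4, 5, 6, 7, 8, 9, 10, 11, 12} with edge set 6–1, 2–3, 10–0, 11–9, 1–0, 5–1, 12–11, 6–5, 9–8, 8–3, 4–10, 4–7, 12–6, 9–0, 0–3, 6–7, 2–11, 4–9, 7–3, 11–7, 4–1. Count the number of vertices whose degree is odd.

0

Degrees: 0:4, 1:4, 2:2, 3:4, 4:4, 5:2, 6:4, 7:4, 8:2, 9:4, 10:2, 11:4, 12:2
Odd-degree vertices: none.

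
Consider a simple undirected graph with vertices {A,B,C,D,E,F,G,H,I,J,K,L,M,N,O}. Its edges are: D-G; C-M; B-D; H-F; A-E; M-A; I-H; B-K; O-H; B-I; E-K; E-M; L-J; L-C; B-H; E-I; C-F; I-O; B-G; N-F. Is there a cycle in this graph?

The graph has 15 vertices, 20 edges, and 1 connected component.
One cycle is B-G-D-B.

Yes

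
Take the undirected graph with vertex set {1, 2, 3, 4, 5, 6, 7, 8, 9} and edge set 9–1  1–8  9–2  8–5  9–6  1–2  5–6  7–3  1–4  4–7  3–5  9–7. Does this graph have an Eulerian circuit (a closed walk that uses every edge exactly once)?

No

Degrees: 1:4, 2:2, 3:2, 4:2, 5:3, 6:2, 7:3, 8:2, 9:4
5, 7 have odd degree; an Eulerian circuit needs every degree to be even, so none exists.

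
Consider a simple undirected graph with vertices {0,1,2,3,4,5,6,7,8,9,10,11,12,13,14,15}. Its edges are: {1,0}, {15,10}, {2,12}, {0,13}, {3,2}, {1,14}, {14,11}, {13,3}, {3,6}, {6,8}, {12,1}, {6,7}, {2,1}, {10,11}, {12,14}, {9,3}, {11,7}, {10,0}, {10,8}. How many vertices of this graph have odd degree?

8

Degrees: 0:3, 1:4, 2:3, 3:4, 4:0, 5:0, 6:3, 7:2, 8:2, 9:1, 10:4, 11:3, 12:3, 13:2, 14:3, 15:1
Odd-degree vertices: 0, 2, 6, 9, 11, 12, 14, 15.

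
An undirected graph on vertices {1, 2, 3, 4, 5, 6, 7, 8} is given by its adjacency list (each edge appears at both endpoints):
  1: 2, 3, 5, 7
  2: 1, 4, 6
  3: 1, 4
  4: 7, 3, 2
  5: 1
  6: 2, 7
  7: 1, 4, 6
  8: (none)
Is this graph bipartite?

Yes

Partition the vertices as {2, 3, 5, 7, 8} vs {1, 4, 6}. Each listed edge has one endpoint in each part, so the graph is bipartite.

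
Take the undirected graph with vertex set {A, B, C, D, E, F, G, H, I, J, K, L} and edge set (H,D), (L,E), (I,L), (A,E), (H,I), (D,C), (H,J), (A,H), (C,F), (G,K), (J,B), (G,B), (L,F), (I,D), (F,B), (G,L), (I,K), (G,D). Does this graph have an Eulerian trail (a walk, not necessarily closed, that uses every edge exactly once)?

Degrees: A:2, B:3, C:2, D:4, E:2, F:3, G:4, H:4, I:4, J:2, K:2, L:4
Odd-degree vertices: B, F (2 total).
The non-isolated vertices are connected and exactly 2 have odd degree, so an Eulerian trail exists (from B to F).

Yes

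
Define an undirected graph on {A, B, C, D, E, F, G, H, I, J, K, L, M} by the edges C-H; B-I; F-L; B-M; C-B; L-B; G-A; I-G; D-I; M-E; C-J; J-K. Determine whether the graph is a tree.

Yes

The graph has 13 vertices and 12 edges.
It is connected with exactly 12 edges, hence acyclic — it is a tree.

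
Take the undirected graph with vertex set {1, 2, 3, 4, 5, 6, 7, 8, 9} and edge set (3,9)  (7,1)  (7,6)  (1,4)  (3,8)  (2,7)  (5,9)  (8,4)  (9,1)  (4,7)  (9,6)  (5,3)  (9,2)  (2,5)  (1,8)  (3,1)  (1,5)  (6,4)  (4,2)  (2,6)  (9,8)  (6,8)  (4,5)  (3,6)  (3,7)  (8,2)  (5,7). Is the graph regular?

Yes

Degrees: 1:6, 2:6, 3:6, 4:6, 5:6, 6:6, 7:6, 8:6, 9:6
Every vertex has degree 6, so the graph is 6-regular.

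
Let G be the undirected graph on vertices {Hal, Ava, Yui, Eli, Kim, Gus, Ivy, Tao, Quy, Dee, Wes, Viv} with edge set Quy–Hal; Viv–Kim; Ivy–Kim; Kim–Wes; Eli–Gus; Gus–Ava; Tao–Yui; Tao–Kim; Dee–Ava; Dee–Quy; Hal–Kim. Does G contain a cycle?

No

|V| = 12, |E| = 11, number of components = 1.
A forest on 12 vertices with 1 component has exactly 11 edges, which matches — so no cycle.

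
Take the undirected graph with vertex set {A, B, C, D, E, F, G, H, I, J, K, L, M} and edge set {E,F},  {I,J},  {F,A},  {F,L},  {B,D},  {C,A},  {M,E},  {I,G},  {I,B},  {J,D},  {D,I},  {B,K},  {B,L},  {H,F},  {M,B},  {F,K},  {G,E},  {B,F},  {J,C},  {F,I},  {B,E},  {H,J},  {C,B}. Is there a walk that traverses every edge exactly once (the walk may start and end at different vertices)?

No

Degrees: A:2, B:8, C:3, D:3, E:4, F:7, G:2, H:2, I:5, J:4, K:2, L:2, M:2
Odd-degree vertices: C, D, F, I (4 total).
With 4 odd-degree vertices (more than two), no single trail can use every edge.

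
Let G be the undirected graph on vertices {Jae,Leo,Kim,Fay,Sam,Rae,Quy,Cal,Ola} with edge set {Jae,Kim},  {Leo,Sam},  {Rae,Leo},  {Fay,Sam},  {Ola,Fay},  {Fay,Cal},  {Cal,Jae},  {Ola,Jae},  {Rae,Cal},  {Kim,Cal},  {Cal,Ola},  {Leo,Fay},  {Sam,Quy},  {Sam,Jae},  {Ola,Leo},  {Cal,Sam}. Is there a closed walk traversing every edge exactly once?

No

Degrees: Jae:4, Leo:4, Kim:2, Fay:4, Sam:5, Rae:2, Quy:1, Cal:6, Ola:4
Vertices with odd degree: Sam, Quy. An Eulerian circuit requires all degrees even.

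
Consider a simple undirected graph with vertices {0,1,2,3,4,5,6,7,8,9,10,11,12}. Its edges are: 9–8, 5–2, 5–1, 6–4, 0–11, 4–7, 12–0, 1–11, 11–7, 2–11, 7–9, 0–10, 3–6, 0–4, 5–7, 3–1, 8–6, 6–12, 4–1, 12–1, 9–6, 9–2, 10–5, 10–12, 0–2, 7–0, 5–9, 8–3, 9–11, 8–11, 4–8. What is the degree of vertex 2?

4

Neighbors of 2: 0, 5, 9, 11.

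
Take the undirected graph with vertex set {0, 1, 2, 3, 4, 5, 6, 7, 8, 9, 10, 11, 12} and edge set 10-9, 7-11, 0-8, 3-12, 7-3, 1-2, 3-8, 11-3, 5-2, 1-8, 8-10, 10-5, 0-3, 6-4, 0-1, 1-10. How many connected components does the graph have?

Component: {4, 6}
Component: {0, 1, 2, 3, 5, 7, 8, 9, 10, 11, 12}

2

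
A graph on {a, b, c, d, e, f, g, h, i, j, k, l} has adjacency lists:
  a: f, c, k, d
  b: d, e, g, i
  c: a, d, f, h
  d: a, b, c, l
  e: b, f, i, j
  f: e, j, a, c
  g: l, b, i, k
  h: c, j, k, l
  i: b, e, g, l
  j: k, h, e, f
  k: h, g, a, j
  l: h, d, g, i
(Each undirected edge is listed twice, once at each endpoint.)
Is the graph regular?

Degrees: a:4, b:4, c:4, d:4, e:4, f:4, g:4, h:4, i:4, j:4, k:4, l:4
Every vertex has degree 4, so the graph is 4-regular.

Yes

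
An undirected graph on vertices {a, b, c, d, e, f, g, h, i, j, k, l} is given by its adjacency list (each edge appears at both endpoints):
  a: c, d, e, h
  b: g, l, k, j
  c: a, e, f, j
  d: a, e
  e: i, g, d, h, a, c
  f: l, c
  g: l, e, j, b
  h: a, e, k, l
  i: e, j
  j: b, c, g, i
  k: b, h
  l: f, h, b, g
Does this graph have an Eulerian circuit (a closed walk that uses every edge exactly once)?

Degrees: a:4, b:4, c:4, d:2, e:6, f:2, g:4, h:4, i:2, j:4, k:2, l:4
All degrees are even and the non-isolated vertices are connected — an Eulerian circuit exists.

Yes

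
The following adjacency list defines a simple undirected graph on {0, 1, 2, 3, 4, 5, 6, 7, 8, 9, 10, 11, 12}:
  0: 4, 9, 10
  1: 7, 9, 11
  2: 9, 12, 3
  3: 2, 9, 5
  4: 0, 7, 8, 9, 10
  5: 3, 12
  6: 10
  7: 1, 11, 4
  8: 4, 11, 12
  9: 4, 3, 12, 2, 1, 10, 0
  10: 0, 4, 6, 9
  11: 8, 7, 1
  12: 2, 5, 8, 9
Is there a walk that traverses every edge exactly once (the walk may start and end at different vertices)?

Degrees: 0:3, 1:3, 2:3, 3:3, 4:5, 5:2, 6:1, 7:3, 8:3, 9:7, 10:4, 11:3, 12:4
Odd-degree vertices: 0, 1, 2, 3, 4, 6, 7, 8, 9, 11 (10 total).
With 10 odd-degree vertices (more than two), no single trail can use every edge.

No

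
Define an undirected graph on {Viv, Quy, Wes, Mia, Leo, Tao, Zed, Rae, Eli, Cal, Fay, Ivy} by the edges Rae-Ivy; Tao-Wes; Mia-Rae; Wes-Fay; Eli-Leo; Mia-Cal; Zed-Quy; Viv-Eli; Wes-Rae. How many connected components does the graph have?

Component: {Quy, Zed}
Component: {Viv, Leo, Eli}
Component: {Wes, Mia, Tao, Rae, Cal, Fay, Ivy}

3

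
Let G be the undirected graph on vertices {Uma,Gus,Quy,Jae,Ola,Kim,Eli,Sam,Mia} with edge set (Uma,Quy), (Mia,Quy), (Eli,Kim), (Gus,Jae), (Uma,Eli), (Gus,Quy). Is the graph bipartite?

Yes

Partition the vertices as {Quy, Jae, Ola, Eli, Sam} vs {Uma, Gus, Kim, Mia}. Each listed edge has one endpoint in each part, so the graph is bipartite.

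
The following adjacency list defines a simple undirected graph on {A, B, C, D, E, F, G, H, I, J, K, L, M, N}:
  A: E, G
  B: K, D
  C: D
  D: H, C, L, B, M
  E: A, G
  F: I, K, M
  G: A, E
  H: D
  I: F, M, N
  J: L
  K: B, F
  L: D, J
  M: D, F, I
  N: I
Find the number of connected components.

2

Component: {A, E, G}
Component: {B, C, D, F, H, I, J, K, L, M, N}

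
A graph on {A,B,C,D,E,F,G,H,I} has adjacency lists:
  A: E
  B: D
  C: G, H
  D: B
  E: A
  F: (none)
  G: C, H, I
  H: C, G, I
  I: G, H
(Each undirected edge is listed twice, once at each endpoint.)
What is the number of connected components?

4

Component: {F}
Component: {A, E}
Component: {B, D}
Component: {C, G, H, I}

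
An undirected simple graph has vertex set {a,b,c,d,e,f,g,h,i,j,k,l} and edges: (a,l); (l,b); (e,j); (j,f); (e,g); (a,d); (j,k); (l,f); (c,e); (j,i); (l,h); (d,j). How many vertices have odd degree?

Degrees: a:2, b:1, c:1, d:2, e:3, f:2, g:1, h:1, i:1, j:5, k:1, l:4
Odd-degree vertices: b, c, e, g, h, i, j, k.

8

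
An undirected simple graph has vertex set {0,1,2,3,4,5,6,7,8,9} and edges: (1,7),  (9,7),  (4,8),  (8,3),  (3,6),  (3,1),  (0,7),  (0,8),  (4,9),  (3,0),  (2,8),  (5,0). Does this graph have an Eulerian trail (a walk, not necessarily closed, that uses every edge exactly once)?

No

Degrees: 0:4, 1:2, 2:1, 3:4, 4:2, 5:1, 6:1, 7:3, 8:4, 9:2
Odd-degree vertices: 2, 5, 6, 7 (4 total).
An Eulerian trail requires 0 or 2 odd-degree vertices; here there are 4.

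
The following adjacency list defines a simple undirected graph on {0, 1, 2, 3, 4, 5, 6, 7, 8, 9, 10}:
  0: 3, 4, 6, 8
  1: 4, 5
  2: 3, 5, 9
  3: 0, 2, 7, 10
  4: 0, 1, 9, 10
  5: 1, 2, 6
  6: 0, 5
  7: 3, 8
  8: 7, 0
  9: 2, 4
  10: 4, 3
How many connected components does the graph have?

Component: {0, 1, 2, 3, 4, 5, 6, 7, 8, 9, 10}

1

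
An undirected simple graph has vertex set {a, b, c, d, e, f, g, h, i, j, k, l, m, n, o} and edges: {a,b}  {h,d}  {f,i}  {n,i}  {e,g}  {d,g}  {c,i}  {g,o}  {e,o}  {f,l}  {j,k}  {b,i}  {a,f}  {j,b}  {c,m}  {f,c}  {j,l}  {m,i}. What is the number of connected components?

Component: {d, e, g, h, o}
Component: {a, b, c, f, i, j, k, l, m, n}

2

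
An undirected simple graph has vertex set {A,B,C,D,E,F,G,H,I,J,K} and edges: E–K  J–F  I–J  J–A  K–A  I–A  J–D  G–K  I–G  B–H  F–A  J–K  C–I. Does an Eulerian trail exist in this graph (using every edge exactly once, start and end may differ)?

Degrees: A:4, B:1, C:1, D:1, E:1, F:2, G:2, H:1, I:4, J:5, K:4
Odd-degree vertices: B, C, D, E, H, J (6 total).
An Eulerian trail requires 0 or 2 odd-degree vertices; here there are 6.

No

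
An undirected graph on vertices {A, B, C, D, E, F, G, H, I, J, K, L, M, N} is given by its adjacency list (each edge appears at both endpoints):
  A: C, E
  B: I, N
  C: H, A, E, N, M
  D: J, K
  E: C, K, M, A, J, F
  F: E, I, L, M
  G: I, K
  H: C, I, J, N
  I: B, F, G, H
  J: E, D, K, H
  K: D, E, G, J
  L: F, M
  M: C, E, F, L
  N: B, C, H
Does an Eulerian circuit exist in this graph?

Degrees: A:2, B:2, C:5, D:2, E:6, F:4, G:2, H:4, I:4, J:4, K:4, L:2, M:4, N:3
C, N have odd degree; an Eulerian circuit needs every degree to be even, so none exists.

No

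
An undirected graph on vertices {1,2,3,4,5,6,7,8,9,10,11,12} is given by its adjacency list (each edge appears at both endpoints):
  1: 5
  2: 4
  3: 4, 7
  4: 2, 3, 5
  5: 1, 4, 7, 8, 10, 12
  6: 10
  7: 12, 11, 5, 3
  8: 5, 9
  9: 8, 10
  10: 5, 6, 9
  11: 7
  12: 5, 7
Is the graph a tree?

No

The graph has 12 vertices and 14 edges.
Connected but with 14 > 11 edges, so it has a cycle and is not a tree.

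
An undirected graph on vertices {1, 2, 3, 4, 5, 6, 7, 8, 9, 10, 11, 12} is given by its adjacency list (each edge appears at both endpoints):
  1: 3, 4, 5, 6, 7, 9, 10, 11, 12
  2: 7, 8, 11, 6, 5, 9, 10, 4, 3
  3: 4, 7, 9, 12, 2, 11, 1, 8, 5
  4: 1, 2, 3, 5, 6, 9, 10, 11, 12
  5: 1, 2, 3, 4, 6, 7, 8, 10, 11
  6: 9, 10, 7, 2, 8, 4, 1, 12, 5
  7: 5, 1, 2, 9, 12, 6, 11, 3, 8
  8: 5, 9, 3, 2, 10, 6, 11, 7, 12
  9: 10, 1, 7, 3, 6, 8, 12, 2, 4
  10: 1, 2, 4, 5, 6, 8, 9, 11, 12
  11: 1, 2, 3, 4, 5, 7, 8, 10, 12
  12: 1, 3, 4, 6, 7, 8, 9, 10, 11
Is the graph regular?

Yes

Degrees: 1:9, 2:9, 3:9, 4:9, 5:9, 6:9, 7:9, 8:9, 9:9, 10:9, 11:9, 12:9
Every vertex has degree 9, so the graph is 9-regular.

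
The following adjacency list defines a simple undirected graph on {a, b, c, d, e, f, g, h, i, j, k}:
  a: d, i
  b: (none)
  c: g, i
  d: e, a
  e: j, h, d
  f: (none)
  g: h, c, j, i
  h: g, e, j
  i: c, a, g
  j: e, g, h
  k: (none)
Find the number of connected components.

4

Component: {b}
Component: {f}
Component: {k}
Component: {a, c, d, e, g, h, i, j}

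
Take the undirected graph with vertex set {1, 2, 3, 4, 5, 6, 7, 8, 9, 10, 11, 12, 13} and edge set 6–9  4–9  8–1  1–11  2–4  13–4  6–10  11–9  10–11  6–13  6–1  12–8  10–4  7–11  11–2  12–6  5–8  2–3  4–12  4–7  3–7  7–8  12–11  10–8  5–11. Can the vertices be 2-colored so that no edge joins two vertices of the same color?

Color {3, 4, 6, 8, 11} black and {1, 2, 5, 7, 9, 10, 12, 13} white. No edge joins two same-colored vertices, so the graph is bipartite.

Yes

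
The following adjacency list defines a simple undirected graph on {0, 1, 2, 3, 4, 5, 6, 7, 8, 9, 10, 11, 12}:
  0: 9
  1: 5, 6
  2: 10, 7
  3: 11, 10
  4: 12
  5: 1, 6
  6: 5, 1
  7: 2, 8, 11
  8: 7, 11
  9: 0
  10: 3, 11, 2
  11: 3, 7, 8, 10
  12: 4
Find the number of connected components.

4

Component: {0, 9}
Component: {4, 12}
Component: {1, 5, 6}
Component: {2, 3, 7, 8, 10, 11}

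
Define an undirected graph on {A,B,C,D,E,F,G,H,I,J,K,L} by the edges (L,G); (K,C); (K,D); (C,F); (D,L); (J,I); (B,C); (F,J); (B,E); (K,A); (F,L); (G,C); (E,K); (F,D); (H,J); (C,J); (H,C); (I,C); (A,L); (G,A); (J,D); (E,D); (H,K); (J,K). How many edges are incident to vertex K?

Neighbors of K: A, C, D, E, H, J.

6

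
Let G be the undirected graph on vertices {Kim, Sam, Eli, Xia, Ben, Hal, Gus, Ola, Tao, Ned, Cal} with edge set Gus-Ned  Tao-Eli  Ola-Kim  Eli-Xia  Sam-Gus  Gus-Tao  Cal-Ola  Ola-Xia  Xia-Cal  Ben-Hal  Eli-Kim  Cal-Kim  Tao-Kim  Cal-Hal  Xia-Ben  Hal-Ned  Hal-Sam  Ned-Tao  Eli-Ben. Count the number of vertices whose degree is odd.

Degrees: Kim:4, Sam:2, Eli:4, Xia:4, Ben:3, Hal:4, Gus:3, Ola:3, Tao:4, Ned:3, Cal:4
Odd-degree vertices: Ben, Gus, Ola, Ned.

4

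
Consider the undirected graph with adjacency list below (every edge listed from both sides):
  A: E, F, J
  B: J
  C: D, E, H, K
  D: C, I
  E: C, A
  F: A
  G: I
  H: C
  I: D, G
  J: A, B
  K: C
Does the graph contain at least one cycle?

|V| = 11, |E| = 10, number of components = 1.
A forest on 11 vertices with 1 component has exactly 10 edges, which matches — so no cycle.

No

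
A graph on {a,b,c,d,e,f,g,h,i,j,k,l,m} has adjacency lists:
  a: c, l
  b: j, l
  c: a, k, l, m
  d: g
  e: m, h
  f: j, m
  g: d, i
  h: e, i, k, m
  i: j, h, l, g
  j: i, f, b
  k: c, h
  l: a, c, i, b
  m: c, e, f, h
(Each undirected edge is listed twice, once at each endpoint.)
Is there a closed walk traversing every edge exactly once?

No

Degrees: a:2, b:2, c:4, d:1, e:2, f:2, g:2, h:4, i:4, j:3, k:2, l:4, m:4
d, j have odd degree; an Eulerian circuit needs every degree to be even, so none exists.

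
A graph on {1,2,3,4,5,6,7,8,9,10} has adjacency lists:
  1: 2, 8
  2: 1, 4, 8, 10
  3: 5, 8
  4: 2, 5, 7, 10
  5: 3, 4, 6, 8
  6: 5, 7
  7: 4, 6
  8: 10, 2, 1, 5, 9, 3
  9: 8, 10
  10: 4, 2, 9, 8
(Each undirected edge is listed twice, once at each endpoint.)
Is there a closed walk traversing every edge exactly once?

Yes

Degrees: 1:2, 2:4, 3:2, 4:4, 5:4, 6:2, 7:2, 8:6, 9:2, 10:4
Every vertex has even degree and the edges form a single connected piece, so an Eulerian circuit exists.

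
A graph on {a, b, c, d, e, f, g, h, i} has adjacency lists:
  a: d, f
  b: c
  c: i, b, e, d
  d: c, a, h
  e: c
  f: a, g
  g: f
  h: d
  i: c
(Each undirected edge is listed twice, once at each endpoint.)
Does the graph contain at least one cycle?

No

|V| = 9, |E| = 8, number of components = 1.
Since 8 = 9 - 1, the graph is a forest and contains no cycle.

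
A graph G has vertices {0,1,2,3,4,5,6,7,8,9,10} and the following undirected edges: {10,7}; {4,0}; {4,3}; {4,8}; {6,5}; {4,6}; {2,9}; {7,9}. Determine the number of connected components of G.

3

Component: {1}
Component: {2, 7, 9, 10}
Component: {0, 3, 4, 5, 6, 8}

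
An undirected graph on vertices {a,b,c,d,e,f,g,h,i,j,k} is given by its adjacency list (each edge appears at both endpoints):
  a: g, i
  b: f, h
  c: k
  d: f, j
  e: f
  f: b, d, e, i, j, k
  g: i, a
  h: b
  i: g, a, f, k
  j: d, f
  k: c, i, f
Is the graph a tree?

No

|V| = 11, |E| = 13.
A tree on 11 vertices has exactly 10 edges; this graph has 13, so it contains a cycle and is not a tree.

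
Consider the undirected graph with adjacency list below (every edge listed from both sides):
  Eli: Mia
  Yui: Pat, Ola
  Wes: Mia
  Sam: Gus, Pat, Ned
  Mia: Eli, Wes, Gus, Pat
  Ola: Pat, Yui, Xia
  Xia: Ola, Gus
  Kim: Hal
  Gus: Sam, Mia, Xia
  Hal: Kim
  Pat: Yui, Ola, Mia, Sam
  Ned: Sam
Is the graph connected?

No

Component: {Kim, Hal}
Component: {Eli, Yui, Wes, Sam, Mia, Ola, Xia, Gus, Pat, Ned}
There are 2 separate components, so the graph is not connected.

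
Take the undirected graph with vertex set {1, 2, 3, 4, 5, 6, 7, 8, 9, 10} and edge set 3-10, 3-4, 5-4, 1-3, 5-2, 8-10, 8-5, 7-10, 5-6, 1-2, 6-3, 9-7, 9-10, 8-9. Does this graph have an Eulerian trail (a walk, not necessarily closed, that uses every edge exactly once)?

Degrees: 1:2, 2:2, 3:4, 4:2, 5:4, 6:2, 7:2, 8:3, 9:3, 10:4
Odd-degree vertices: 8, 9 (2 total).
The non-isolated vertices are connected and exactly 2 have odd degree, so an Eulerian trail exists (from 8 to 9).

Yes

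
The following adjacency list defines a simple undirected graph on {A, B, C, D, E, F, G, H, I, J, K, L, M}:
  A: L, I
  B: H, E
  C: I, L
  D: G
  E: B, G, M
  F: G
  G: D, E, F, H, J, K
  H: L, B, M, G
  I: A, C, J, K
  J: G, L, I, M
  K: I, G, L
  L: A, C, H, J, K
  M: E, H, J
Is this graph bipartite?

Color {B, G, I, L, M} black and {A, C, D, E, F, H, J, K} white. No edge joins two same-colored vertices, so the graph is bipartite.

Yes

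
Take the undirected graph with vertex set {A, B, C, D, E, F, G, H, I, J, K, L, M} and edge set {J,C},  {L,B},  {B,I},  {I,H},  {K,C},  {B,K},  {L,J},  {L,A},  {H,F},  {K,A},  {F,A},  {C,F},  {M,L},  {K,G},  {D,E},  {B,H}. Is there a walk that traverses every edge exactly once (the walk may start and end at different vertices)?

No

Degrees: A:3, B:4, C:3, D:1, E:1, F:3, G:1, H:3, I:2, J:2, K:4, L:4, M:1
Odd-degree vertices: A, C, D, E, F, G, H, M (8 total).
An Eulerian trail requires 0 or 2 odd-degree vertices; here there are 8.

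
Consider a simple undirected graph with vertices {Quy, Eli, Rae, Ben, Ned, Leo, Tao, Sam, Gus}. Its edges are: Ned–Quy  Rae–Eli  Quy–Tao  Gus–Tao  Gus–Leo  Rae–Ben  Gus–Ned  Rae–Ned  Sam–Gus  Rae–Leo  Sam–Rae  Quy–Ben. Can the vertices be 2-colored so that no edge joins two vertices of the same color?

Partition the vertices as {Eli, Ben, Ned, Leo, Tao, Sam} vs {Quy, Rae, Gus}. Each listed edge has one endpoint in each part, so the graph is bipartite.

Yes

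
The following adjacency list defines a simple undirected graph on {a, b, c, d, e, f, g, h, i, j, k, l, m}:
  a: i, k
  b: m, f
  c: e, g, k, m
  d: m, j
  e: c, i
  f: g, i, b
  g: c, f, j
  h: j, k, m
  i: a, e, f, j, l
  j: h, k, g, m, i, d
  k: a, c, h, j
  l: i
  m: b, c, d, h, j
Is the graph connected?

Yes

A breadth-first search from a visits a, i, k, e, l, f, j, h, c, b, g, d, m — all 13 vertices — so the graph is connected.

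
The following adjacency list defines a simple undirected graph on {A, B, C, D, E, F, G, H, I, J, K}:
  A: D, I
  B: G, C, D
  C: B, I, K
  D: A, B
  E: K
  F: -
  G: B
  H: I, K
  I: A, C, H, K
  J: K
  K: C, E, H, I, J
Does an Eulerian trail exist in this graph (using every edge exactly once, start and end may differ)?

Degrees: A:2, B:3, C:3, D:2, E:1, F:0, G:1, H:2, I:4, J:1, K:5
Odd-degree vertices: B, C, E, G, J, K (6 total).
With 6 odd-degree vertices (more than two), no single trail can use every edge.

No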